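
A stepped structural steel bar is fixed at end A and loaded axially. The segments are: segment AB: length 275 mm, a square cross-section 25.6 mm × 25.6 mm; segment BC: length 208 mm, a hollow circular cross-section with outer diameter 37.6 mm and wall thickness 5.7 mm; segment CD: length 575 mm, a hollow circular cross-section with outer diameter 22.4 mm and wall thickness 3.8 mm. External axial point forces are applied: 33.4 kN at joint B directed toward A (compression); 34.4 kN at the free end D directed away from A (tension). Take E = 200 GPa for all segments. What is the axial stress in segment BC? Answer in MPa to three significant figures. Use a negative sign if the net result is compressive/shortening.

Internal axial forces (sectioning from the free end, tension +): N_CD = 34.4 kN, N_BC = 34.4 kN, N_AB = 1 kN.
A_BC = 571.2 mm².
σ_BC = N_BC/A_BC = 34400/571.2 = 60.22 MPa.

60.2 MPa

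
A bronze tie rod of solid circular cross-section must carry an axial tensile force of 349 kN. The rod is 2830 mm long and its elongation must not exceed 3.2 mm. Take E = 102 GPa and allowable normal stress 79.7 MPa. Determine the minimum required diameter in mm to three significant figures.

Required area A ≥ P/σ_allow = 349000/79.7 = 4379 mm².
For a solid circular section, d ≥ √(4A/π) = 74.67 mm.
Elongation limit: A ≥ PL/(Eδ_allow) = 349000·2830/(102000·3.2) = 3026 mm² ⇒ d ≥ 62.07 mm.
The stress limit governs.

74.7 mm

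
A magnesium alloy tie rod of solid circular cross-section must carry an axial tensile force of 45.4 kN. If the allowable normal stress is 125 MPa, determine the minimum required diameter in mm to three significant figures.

Required area A ≥ P/σ_allow = 45400/125 = 363.2 mm².
For a solid circular section, d ≥ √(4A/π) = 21.5 mm.

21.5 mm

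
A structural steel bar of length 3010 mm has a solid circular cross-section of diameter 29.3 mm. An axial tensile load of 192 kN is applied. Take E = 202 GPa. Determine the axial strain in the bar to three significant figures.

0.00141

A = 674.3 mm².
σ = N/A = 284.8 MPa; ε = σ/E = 284.8/202000 = 1.410e-03.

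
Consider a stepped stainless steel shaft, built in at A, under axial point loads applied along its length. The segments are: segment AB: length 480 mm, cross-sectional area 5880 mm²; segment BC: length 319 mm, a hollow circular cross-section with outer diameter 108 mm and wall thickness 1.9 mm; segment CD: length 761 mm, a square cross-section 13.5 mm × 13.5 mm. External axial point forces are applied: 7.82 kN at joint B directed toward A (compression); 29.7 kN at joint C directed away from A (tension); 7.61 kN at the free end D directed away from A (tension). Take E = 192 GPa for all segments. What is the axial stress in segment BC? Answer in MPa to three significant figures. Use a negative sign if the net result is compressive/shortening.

58.9 MPa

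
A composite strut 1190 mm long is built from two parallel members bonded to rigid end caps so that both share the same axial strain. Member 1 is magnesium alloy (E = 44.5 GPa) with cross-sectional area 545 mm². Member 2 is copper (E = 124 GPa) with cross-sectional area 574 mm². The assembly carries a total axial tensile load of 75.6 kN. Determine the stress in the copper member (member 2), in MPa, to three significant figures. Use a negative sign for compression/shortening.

98.2 MPa

Equal strain + equilibrium ⇒ each member carries load in proportion to AE: A₁E₁ = 24250000 N, A₂E₂ = 71180000 N, ΣAE = 95430000 N.
σ₂ = P·E₂/ΣAE = 75600·124000/95430000 = 98.23 MPa.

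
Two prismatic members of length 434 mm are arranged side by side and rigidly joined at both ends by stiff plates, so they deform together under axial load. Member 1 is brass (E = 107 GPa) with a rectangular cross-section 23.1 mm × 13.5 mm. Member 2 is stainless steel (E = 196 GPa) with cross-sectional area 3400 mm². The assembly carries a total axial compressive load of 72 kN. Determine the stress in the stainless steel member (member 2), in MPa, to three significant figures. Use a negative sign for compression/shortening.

-20.2 MPa

A_1 = 311.9 mm².
Equal strain + equilibrium ⇒ each member carries load in proportion to AE: A₁E₁ = 33370000 N, A₂E₂ = 666400000 N, ΣAE = 699800000 N.
σ₂ = P·E₂/ΣAE = -72000·196000/699800000 = -20.17 MPa.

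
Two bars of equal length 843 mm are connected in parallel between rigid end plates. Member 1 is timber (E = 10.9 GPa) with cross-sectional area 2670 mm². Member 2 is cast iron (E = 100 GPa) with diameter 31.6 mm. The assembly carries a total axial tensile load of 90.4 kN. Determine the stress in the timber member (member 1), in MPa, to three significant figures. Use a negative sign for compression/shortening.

9.16 MPa

A_2 = 784.3 mm².
Equal strain + equilibrium ⇒ each member carries load in proportion to AE: A₁E₁ = 29100000 N, A₂E₂ = 78430000 N, ΣAE = 107500000 N.
σ₁ = P·E₁/ΣAE = 90400·10900/107500000 = 9.164 MPa.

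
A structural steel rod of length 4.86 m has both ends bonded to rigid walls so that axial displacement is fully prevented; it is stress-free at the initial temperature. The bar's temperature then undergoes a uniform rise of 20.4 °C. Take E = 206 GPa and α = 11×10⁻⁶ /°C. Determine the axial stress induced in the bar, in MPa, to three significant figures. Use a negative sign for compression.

-46.2 MPa

Free thermal expansion αLΔT = 11e-6 · 4860 · 20.4 = 1.091 mm.
The walls impose strain ε = −(1.091)/4860 = -2.2440e-04; σ = Eε = 206000 · -2.2440e-04 = -46.23 MPa.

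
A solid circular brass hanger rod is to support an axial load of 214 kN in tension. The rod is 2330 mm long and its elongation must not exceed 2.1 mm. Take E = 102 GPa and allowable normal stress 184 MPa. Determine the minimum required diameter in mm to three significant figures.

54.4 mm

Required area A ≥ P/σ_allow = 214000/184 = 1163 mm².
For a solid circular section, d ≥ √(4A/π) = 38.48 mm.
Elongation limit: A ≥ PL/(Eδ_allow) = 214000·2330/(102000·2.1) = 2328 mm² ⇒ d ≥ 54.44 mm.
The elongation limit governs.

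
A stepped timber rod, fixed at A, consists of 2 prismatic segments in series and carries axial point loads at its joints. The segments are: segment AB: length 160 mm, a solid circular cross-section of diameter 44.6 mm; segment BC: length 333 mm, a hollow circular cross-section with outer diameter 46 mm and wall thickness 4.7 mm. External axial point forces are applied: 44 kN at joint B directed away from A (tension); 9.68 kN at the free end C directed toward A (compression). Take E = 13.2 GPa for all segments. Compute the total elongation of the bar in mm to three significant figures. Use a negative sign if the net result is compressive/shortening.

-0.134 mm

Internal axial forces (sectioning from the free end, tension +): N_BC = -9.68 kN, N_AB = 34.32 kN.
A_AB = 1562 mm².
A_BC = 609.8 mm².
δ_AB = 34320·160/(1562·13200) = 0.2663 mm
δ_BC = -9680·333/(609.8·13200) = -0.4004 mm
δ = Σδ_i = -0.1342 mm.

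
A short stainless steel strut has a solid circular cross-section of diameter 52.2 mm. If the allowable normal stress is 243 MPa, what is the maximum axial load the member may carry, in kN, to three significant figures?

A = 2140 mm².
P_max = σ_allow · A = 243 · 2140 = 520000 N = 520 kN.

520 kN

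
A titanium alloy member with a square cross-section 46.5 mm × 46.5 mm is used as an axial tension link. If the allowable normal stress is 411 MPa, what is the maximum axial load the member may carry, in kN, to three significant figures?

889 kN

A = 2162 mm².
P_max = σ_allow · A = 411 · 2162 = 888700 N = 888.7 kN.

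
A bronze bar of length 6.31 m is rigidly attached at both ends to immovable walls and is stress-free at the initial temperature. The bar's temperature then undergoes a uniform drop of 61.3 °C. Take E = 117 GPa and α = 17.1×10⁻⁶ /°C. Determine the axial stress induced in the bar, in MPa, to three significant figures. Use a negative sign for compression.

123 MPa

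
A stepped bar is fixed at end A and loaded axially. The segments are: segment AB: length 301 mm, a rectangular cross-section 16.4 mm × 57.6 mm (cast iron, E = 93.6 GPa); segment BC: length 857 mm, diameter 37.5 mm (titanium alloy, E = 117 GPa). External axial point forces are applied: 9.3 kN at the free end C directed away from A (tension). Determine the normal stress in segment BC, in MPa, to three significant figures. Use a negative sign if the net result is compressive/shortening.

8.42 MPa

Internal axial forces (sectioning from the free end, tension +): N_BC = 9.3 kN, N_AB = 9.3 kN.
A_BC = 1104 mm².
σ_BC = N_BC/A_BC = 9300/1104 = 8.42 MPa.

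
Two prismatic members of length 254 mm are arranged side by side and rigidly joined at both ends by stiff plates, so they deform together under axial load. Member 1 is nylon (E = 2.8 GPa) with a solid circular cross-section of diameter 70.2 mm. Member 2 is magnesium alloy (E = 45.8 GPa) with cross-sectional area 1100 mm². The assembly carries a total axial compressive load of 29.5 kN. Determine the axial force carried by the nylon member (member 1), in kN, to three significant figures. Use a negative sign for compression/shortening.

-5.22 kN

A_1 = 3870 mm².
Equal strain + equilibrium ⇒ each member carries load in proportion to AE: A₁E₁ = 10840000 N, A₂E₂ = 50380000 N, ΣAE = 61220000 N.
F₁ = P·A₁E₁/ΣAE = -29500·10840000/61220000 = -5222 N.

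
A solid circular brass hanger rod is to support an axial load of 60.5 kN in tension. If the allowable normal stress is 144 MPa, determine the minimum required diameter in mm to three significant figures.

23.1 mm

Required area A ≥ P/σ_allow = 60500/144 = 420.1 mm².
For a solid circular section, d ≥ √(4A/π) = 23.13 mm.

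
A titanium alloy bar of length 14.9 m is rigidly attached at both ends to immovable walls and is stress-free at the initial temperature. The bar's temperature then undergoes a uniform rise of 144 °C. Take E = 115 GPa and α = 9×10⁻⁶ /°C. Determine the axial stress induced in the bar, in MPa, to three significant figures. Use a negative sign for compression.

Free thermal expansion αLΔT = 9e-6 · 14900 · 144 = 19.31 mm.
The walls impose strain ε = −(19.31)/14900 = -1.2960e-03; σ = Eε = 115000 · -1.2960e-03 = -149 MPa.

-149 MPa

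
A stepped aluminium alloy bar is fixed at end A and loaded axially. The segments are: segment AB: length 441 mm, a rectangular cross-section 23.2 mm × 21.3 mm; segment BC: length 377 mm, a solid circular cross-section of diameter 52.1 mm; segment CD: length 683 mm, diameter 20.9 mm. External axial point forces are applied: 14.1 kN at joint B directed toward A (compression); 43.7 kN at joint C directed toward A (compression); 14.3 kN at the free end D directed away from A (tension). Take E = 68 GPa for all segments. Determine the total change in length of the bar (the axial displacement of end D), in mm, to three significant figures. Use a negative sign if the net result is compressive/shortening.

Internal axial forces (sectioning from the free end, tension +): N_CD = 14.3 kN, N_BC = -29.4 kN, N_AB = -43.5 kN.
A_AB = 494.2 mm².
A_BC = 2132 mm².
A_CD = 343.1 mm².
δ_AB = -43500·441/(494.2·68000) = -0.5709 mm
δ_BC = -29400·377/(2132·68000) = -0.07646 mm
δ_CD = 14300·683/(343.1·68000) = 0.4187 mm
δ = Σδ_i = -0.2287 mm.

-0.229 mm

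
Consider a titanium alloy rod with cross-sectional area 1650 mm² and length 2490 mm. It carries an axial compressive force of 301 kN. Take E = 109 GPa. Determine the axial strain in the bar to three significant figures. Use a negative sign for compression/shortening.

-0.00167

σ = N/A = -182.4 MPa; ε = σ/E = -182.4/109000 = -1.674e-03.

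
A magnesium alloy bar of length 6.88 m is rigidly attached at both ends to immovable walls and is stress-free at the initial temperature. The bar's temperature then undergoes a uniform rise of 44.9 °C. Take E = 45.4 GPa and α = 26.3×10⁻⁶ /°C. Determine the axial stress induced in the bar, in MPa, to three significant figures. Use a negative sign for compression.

Free thermal expansion αLΔT = 26.3e-6 · 6880 · 44.9 = 8.124 mm.
The walls impose strain ε = −(8.124)/6880 = -1.1809e-03; σ = Eε = 45400 · -1.1809e-03 = -53.61 MPa.

-53.6 MPa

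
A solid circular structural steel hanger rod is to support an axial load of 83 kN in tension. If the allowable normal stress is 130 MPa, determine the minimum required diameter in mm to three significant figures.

28.5 mm

Required area A ≥ P/σ_allow = 83000/130 = 638.5 mm².
For a solid circular section, d ≥ √(4A/π) = 28.51 mm.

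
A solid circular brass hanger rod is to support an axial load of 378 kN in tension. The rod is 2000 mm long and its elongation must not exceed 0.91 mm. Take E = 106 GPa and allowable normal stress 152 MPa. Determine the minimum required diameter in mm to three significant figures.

Required area A ≥ P/σ_allow = 378000/152 = 2487 mm².
For a solid circular section, d ≥ √(4A/π) = 56.27 mm.
Elongation limit: A ≥ PL/(Eδ_allow) = 378000·2000/(106000·0.91) = 7837 mm² ⇒ d ≥ 99.89 mm.
The elongation limit governs.

99.9 mm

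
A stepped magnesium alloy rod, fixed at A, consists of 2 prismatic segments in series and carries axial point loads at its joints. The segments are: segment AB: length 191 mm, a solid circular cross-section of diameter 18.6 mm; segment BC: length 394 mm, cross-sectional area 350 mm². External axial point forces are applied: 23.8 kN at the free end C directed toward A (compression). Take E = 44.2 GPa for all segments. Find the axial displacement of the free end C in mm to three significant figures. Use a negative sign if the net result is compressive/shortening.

-0.985 mm

Internal axial forces (sectioning from the free end, tension +): N_BC = -23.8 kN, N_AB = -23.8 kN.
A_AB = 271.7 mm².
δ_AB = -23800·191/(271.7·44200) = -0.3785 mm
δ_BC = -23800·394/(350·44200) = -0.6062 mm
δ = Σδ_i = -0.9847 mm.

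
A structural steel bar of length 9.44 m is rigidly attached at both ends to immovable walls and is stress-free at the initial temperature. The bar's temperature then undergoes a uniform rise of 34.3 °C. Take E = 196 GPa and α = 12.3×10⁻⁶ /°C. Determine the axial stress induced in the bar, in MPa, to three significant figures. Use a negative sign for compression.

Free thermal expansion αLΔT = 12.3e-6 · 9440 · 34.3 = 3.983 mm.
The walls impose strain ε = −(3.983)/9440 = -4.2189e-04; σ = Eε = 196000 · -4.2189e-04 = -82.69 MPa.

-82.7 MPa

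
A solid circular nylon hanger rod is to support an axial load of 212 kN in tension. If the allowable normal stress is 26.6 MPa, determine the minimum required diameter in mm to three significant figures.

101 mm

Required area A ≥ P/σ_allow = 212000/26.6 = 7970 mm².
For a solid circular section, d ≥ √(4A/π) = 100.7 mm.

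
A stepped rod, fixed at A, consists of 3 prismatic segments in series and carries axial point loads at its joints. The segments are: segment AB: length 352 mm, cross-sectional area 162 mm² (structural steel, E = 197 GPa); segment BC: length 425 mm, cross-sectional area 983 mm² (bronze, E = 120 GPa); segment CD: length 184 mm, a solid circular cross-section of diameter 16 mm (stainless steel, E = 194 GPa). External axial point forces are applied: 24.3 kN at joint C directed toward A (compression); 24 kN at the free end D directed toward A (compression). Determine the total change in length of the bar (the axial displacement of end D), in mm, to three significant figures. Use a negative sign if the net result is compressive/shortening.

-0.820 mm

Internal axial forces (sectioning from the free end, tension +): N_CD = -24 kN, N_BC = -48.3 kN, N_AB = -48.3 kN.
A_CD = 201.1 mm².
δ_AB = -48300·352/(162·197000) = -0.5327 mm
δ_BC = -48300·425/(983·120000) = -0.174 mm
δ_CD = -24000·184/(201.1·194000) = -0.1132 mm
δ = Σδ_i = -0.82 mm.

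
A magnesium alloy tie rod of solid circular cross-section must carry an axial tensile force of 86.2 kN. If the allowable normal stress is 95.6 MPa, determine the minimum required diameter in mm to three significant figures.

Required area A ≥ P/σ_allow = 86200/95.6 = 901.7 mm².
For a solid circular section, d ≥ √(4A/π) = 33.88 mm.

33.9 mm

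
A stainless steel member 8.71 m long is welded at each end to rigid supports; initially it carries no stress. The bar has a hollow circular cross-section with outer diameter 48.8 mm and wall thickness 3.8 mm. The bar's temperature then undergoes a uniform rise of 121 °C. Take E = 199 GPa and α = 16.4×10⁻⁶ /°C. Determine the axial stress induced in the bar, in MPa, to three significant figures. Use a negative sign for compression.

-395 MPa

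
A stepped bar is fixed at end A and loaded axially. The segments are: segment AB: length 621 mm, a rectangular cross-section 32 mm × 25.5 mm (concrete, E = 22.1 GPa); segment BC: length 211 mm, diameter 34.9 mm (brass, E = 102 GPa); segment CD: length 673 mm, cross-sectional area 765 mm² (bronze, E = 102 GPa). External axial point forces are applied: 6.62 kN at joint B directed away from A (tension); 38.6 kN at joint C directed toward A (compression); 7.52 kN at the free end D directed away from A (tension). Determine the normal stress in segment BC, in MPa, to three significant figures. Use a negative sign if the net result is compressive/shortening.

-32.5 MPa

Internal axial forces (sectioning from the free end, tension +): N_CD = 7.52 kN, N_BC = -31.08 kN, N_AB = -24.46 kN.
A_BC = 956.6 mm².
σ_BC = N_BC/A_BC = -31080/956.6 = -32.49 MPa.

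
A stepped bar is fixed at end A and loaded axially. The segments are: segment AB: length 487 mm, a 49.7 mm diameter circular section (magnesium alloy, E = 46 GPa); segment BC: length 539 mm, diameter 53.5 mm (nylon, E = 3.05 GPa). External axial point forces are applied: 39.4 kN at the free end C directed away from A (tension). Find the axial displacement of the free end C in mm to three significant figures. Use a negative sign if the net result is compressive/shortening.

3.31 mm

Internal axial forces (sectioning from the free end, tension +): N_BC = 39.4 kN, N_AB = 39.4 kN.
A_AB = 1940 mm².
A_BC = 2248 mm².
δ_AB = 39400·487/(1940·46000) = 0.215 mm
δ_BC = 39400·539/(2248·3050) = 3.097 mm
δ = Σδ_i = 3.312 mm.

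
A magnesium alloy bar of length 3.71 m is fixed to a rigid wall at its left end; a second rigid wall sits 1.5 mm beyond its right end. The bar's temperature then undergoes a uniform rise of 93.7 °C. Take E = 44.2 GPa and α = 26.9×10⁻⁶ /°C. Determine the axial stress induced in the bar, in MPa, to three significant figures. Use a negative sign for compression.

Free thermal expansion αLΔT = 26.9e-6 · 3710 · 93.7 = 9.351 mm.
The walls engage after the gap closes; constrained expansion = 9.351 − 1.5 = 7.851 mm.
The walls impose strain ε = −(7.851)/3710 = -2.1162e-03; σ = Eε = 44200 · -2.1162e-03 = -93.54 MPa.

-93.5 MPa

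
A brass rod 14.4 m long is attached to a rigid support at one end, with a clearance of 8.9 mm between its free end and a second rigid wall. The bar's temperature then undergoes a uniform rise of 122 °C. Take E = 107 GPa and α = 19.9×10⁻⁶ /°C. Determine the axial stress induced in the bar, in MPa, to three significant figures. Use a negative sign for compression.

Free thermal expansion αLΔT = 19.9e-6 · 14400 · 122 = 34.96 mm.
The walls engage after the gap closes; constrained expansion = 34.96 − 8.9 = 26.06 mm.
The walls impose strain ε = −(26.06)/14400 = -1.8097e-03; σ = Eε = 107000 · -1.8097e-03 = -193.6 MPa.

-194 MPa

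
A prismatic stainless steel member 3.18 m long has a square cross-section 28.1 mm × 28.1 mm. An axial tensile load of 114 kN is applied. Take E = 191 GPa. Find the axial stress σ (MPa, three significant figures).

A = 789.6 mm².
σ = N/A = 114000/789.6 = 144.4 MPa.

144 MPa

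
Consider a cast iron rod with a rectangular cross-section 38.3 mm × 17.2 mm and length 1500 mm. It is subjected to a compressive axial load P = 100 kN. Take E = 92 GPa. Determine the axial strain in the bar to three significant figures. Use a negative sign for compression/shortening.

-0.00165

A = 658.8 mm².
σ = N/A = -151.8 MPa; ε = σ/E = -151.8/92000 = -1.650e-03.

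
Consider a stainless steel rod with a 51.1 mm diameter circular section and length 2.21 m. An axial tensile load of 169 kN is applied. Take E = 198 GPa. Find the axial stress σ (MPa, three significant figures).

A = 2051 mm².
σ = N/A = 169000/2051 = 82.41 MPa.

82.4 MPa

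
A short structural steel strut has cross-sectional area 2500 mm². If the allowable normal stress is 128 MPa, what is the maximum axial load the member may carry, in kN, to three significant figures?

320 kN

P_max = σ_allow · A = 128 · 2500 = 320000 N = 320 kN.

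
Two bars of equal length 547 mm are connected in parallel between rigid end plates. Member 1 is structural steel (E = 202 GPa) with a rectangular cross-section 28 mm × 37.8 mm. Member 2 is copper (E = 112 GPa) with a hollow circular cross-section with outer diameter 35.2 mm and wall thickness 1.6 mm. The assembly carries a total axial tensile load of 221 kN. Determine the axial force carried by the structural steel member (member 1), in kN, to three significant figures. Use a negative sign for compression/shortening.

A_1 = 1058 mm².
A_2 = 168.9 mm².
Equal strain + equilibrium ⇒ each member carries load in proportion to AE: A₁E₁ = 213800000 N, A₂E₂ = 18920000 N, ΣAE = 232700000 N.
F₁ = P·A₁E₁/ΣAE = 221000·213800000/232700000 = 203000 N.

203 kN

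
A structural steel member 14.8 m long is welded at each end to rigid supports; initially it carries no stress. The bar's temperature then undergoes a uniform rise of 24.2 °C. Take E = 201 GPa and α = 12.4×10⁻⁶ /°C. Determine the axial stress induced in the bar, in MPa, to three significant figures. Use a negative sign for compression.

Free thermal expansion αLΔT = 12.4e-6 · 14800 · 24.2 = 4.441 mm.
The walls impose strain ε = −(4.441)/14800 = -3.0008e-04; σ = Eε = 201000 · -3.0008e-04 = -60.32 MPa.

-60.3 MPa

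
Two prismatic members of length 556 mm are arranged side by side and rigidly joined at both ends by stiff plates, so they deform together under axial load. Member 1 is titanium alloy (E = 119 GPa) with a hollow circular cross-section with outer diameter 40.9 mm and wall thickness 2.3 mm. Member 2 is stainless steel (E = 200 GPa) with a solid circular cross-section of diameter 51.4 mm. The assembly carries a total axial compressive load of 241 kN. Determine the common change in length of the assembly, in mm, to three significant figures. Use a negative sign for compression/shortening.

-0.299 mm

A_1 = 278.9 mm².
A_2 = 2075 mm².
Equal strain + equilibrium ⇒ each member carries load in proportion to AE: A₁E₁ = 33190000 N, A₂E₂ = 415000000 N, ΣAE = 448200000 N.
δ = PL/ΣAE = -241000·556/448200000 = -0.299 mm.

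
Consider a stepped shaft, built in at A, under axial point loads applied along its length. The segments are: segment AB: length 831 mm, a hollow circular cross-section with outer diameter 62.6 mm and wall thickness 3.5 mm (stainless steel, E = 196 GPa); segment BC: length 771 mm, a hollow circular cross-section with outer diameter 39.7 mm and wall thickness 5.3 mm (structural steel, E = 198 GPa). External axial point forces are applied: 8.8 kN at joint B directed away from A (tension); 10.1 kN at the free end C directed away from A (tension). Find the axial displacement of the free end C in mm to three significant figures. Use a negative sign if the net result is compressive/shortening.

Internal axial forces (sectioning from the free end, tension +): N_BC = 10.1 kN, N_AB = 18.9 kN.
A_AB = 649.8 mm².
A_BC = 572.8 mm².
δ_AB = 18900·831/(649.8·196000) = 0.1233 mm
δ_BC = 10100·771/(572.8·198000) = 0.06866 mm
δ = Σδ_i = 0.192 mm.

0.192 mm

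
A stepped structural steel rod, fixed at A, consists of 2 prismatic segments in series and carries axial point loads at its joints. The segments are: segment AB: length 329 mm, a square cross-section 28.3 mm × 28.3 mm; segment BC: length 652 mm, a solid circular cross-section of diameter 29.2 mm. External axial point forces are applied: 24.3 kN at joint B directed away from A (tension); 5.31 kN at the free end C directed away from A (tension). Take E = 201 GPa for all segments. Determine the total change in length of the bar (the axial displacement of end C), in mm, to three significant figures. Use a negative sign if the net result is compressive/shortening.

0.0862 mm

Internal axial forces (sectioning from the free end, tension +): N_BC = 5.31 kN, N_AB = 29.61 kN.
A_AB = 800.9 mm².
A_BC = 669.7 mm².
δ_AB = 29610·329/(800.9·201000) = 0.06052 mm
δ_BC = 5310·652/(669.7·201000) = 0.02572 mm
δ = Σδ_i = 0.08624 mm.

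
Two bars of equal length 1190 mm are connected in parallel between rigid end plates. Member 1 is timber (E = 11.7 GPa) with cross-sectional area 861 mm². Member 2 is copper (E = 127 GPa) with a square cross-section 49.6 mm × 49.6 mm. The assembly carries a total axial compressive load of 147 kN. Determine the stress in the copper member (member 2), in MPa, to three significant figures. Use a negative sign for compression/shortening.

A_2 = 2460 mm².
Equal strain + equilibrium ⇒ each member carries load in proportion to AE: A₁E₁ = 10070000 N, A₂E₂ = 312400000 N, ΣAE = 322500000 N.
σ₂ = P·E₂/ΣAE = -147000·127000/322500000 = -57.89 MPa.

-57.9 MPa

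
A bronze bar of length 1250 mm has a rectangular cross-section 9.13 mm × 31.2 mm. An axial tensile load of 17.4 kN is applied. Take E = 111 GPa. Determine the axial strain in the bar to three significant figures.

5.50e-04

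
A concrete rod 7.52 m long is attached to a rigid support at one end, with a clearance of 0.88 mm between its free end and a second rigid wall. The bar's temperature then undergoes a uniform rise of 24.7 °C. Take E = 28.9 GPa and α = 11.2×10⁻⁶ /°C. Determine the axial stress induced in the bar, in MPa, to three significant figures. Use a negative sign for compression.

-4.61 MPa

Free thermal expansion αLΔT = 11.2e-6 · 7520 · 24.7 = 2.08 mm.
The walls engage after the gap closes; constrained expansion = 2.08 − 0.88 = 1.2 mm.
The walls impose strain ε = −(1.2)/7520 = -1.5962e-04; σ = Eε = 28900 · -1.5962e-04 = -4.613 MPa.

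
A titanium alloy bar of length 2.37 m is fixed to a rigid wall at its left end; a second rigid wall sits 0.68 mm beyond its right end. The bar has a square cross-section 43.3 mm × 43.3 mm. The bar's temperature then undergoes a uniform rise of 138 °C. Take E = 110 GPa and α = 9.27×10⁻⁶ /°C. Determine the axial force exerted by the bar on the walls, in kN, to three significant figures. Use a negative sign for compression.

Free thermal expansion αLΔT = 9.27e-6 · 2370 · 138 = 3.032 mm.
The walls engage after the gap closes; constrained expansion = 3.032 − 0.68 = 2.352 mm.
The walls impose strain ε = −(2.352)/2370 = -9.9234e-04; σ = Eε = 110000 · -9.9234e-04 = -109.2 MPa.
Wall reaction R = σ·A = -109.2·1875 = -204700 N = -204.7 kN.

-205 kN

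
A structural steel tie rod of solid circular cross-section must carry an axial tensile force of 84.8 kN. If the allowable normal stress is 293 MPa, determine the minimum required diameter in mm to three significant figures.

19.2 mm

Required area A ≥ P/σ_allow = 84800/293 = 289.4 mm².
For a solid circular section, d ≥ √(4A/π) = 19.2 mm.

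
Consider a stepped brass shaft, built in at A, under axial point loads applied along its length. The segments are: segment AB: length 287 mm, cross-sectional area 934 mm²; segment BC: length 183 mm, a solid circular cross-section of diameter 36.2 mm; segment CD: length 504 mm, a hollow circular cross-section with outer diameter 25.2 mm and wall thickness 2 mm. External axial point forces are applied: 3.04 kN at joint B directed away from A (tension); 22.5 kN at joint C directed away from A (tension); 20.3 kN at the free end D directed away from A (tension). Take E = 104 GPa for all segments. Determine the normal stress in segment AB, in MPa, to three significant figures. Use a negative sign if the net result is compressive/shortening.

49.1 MPa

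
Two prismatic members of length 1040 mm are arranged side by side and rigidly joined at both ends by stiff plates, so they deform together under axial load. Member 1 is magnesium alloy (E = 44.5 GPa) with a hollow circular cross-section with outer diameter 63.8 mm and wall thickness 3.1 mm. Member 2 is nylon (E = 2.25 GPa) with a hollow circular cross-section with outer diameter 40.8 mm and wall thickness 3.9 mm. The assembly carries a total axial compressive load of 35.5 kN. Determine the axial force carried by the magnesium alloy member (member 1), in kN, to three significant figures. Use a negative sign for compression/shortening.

-34.2 kN

A_1 = 591.2 mm².
A_2 = 452.1 mm².
Equal strain + equilibrium ⇒ each member carries load in proportion to AE: A₁E₁ = 26310000 N, A₂E₂ = 1017000 N, ΣAE = 27320000 N.
F₁ = P·A₁E₁/ΣAE = -35500·26310000/27320000 = -34180 N.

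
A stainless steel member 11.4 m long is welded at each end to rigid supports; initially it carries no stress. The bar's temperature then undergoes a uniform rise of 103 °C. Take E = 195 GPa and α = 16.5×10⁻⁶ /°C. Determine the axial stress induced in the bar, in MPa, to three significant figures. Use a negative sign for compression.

-331 MPa

Free thermal expansion αLΔT = 16.5e-6 · 11400 · 103 = 19.37 mm.
The walls impose strain ε = −(19.37)/11400 = -1.6995e-03; σ = Eε = 195000 · -1.6995e-03 = -331.4 MPa.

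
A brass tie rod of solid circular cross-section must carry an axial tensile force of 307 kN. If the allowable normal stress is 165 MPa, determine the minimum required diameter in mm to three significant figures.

48.7 mm

Required area A ≥ P/σ_allow = 307000/165 = 1861 mm².
For a solid circular section, d ≥ √(4A/π) = 48.67 mm.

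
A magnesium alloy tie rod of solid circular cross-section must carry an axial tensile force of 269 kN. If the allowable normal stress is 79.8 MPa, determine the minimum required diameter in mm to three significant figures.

Required area A ≥ P/σ_allow = 269000/79.8 = 3371 mm².
For a solid circular section, d ≥ √(4A/π) = 65.51 mm.

65.5 mm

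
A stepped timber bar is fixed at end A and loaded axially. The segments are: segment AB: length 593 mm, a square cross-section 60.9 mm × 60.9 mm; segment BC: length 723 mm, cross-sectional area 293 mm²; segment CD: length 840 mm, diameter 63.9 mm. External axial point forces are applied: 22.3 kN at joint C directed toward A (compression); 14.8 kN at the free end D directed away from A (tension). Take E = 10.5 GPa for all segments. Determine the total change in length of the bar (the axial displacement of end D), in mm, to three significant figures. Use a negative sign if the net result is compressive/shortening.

-1.51 mm

Internal axial forces (sectioning from the free end, tension +): N_CD = 14.8 kN, N_BC = -7.5 kN, N_AB = -7.5 kN.
A_AB = 3709 mm².
A_CD = 3207 mm².
δ_AB = -7500·593/(3709·10500) = -0.1142 mm
δ_BC = -7500·723/(293·10500) = -1.763 mm
δ_CD = 14800·840/(3207·10500) = 0.3692 mm
δ = Σδ_i = -1.508 mm.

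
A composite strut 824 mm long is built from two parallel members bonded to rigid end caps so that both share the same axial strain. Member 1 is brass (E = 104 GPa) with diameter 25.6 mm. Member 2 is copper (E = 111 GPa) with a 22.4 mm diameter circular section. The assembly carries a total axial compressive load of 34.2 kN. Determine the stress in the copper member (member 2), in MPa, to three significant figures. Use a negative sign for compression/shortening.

-39.0 MPa

A_1 = 514.7 mm².
A_2 = 394.1 mm².
Equal strain + equilibrium ⇒ each member carries load in proportion to AE: A₁E₁ = 53530000 N, A₂E₂ = 43740000 N, ΣAE = 97270000 N.
σ₂ = P·E₂/ΣAE = -34200·111000/97270000 = -39.03 MPa.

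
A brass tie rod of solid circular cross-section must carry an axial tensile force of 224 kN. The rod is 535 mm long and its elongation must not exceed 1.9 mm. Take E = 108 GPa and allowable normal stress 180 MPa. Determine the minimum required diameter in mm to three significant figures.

39.8 mm

Required area A ≥ P/σ_allow = 224000/180 = 1244 mm².
For a solid circular section, d ≥ √(4A/π) = 39.81 mm.
Elongation limit: A ≥ PL/(Eδ_allow) = 224000·535/(108000·1.9) = 584 mm² ⇒ d ≥ 27.27 mm.
The stress limit governs.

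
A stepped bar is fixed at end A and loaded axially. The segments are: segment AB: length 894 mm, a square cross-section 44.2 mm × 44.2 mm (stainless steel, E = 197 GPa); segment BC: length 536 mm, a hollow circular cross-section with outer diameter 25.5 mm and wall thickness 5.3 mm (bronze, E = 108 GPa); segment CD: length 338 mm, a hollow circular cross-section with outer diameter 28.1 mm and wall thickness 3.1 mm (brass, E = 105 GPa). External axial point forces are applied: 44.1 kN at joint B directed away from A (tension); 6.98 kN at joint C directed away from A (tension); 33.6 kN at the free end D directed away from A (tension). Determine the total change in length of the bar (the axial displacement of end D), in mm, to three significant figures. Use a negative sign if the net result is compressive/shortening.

Internal axial forces (sectioning from the free end, tension +): N_CD = 33.6 kN, N_BC = 40.58 kN, N_AB = 84.68 kN.
A_AB = 1954 mm².
A_BC = 336.3 mm².
A_CD = 243.5 mm².
δ_AB = 84680·894/(1954·197000) = 0.1967 mm
δ_BC = 40580·536/(336.3·108000) = 0.5988 mm
δ_CD = 33600·338/(243.5·105000) = 0.4442 mm
δ = Σδ_i = 1.24 mm.

1.24 mm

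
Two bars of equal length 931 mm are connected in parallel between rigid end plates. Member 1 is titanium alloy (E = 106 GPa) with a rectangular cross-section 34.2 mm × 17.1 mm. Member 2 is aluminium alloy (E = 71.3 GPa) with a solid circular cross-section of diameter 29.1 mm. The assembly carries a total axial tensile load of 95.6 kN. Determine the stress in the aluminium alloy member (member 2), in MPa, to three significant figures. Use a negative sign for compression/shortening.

62.3 MPa

A_1 = 584.8 mm².
A_2 = 665.1 mm².
Equal strain + equilibrium ⇒ each member carries load in proportion to AE: A₁E₁ = 61990000 N, A₂E₂ = 47420000 N, ΣAE = 109400000 N.
σ₂ = P·E₂/ΣAE = 95600·71300/109400000 = 62.3 MPa.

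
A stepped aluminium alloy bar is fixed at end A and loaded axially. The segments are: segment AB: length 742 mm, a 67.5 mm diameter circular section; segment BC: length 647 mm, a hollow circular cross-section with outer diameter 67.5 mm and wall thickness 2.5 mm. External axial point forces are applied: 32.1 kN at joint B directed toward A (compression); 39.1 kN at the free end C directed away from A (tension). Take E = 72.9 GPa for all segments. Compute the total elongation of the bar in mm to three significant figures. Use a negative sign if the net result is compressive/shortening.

Internal axial forces (sectioning from the free end, tension +): N_BC = 39.1 kN, N_AB = 7 kN.
A_AB = 3578 mm².
A_BC = 510.5 mm².
δ_AB = 7000·742/(3578·72900) = 0.01991 mm
δ_BC = 39100·647/(510.5·72900) = 0.6798 mm
δ = Σδ_i = 0.6997 mm.

0.700 mm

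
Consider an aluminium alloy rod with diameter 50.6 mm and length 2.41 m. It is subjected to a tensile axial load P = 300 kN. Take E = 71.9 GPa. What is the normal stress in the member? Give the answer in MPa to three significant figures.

A = 2011 mm².
σ = N/A = 300000/2011 = 149.2 MPa.

149 MPa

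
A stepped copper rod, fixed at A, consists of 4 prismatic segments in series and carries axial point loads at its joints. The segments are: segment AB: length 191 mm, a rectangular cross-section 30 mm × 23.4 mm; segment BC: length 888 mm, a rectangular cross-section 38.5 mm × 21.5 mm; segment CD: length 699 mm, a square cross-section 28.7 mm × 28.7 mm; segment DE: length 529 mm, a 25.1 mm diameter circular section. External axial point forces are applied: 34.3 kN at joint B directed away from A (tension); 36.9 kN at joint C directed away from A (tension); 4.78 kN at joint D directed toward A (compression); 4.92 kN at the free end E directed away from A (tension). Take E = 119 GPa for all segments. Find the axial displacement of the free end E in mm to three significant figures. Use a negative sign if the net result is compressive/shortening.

Internal axial forces (sectioning from the free end, tension +): N_DE = 4.92 kN, N_CD = 0.14 kN, N_BC = 37.04 kN, N_AB = 71.34 kN.
A_AB = 702 mm².
A_BC = 827.8 mm².
A_CD = 823.7 mm².
A_DE = 494.8 mm².
δ_AB = 71340·191/(702·119000) = 0.1631 mm
δ_BC = 37040·888/(827.8·119000) = 0.3339 mm
δ_CD = 140·699/(823.7·119000) = 0.0009984 mm
δ_DE = 4920·529/(494.8·119000) = 0.0442 mm
δ = Σδ_i = 0.5422 mm.

0.542 mm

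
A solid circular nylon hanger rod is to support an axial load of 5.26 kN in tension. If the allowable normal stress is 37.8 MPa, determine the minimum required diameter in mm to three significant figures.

13.3 mm

Required area A ≥ P/σ_allow = 5260/37.8 = 139.2 mm².
For a solid circular section, d ≥ √(4A/π) = 13.31 mm.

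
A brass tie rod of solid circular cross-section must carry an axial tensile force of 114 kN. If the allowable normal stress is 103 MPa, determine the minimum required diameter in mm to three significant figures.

Required area A ≥ P/σ_allow = 114000/103 = 1107 mm².
For a solid circular section, d ≥ √(4A/π) = 37.54 mm.

37.5 mm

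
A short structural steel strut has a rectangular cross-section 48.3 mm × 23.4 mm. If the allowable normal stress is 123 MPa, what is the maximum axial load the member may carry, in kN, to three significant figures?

A = 1130 mm².
P_max = σ_allow · A = 123 · 1130 = 139000 N = 139 kN.

139 kN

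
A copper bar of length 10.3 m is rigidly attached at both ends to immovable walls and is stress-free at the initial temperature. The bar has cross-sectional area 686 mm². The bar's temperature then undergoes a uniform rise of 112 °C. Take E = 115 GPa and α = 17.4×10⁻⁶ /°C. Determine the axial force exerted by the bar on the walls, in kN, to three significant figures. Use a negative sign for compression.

-154 kN

Free thermal expansion αLΔT = 17.4e-6 · 10300 · 112 = 20.07 mm.
The walls impose strain ε = −(20.07)/10300 = -1.9488e-03; σ = Eε = 115000 · -1.9488e-03 = -224.1 MPa.
Wall reaction R = σ·A = -224.1·686 = -153700 N = -153.7 kN.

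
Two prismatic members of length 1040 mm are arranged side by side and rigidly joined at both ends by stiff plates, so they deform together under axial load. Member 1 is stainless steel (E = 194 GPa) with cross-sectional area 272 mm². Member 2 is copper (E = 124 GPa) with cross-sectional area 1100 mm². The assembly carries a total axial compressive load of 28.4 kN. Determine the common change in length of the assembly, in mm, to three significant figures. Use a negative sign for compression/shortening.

Equal strain + equilibrium ⇒ each member carries load in proportion to AE: A₁E₁ = 52770000 N, A₂E₂ = 136400000 N, ΣAE = 189200000 N.
δ = PL/ΣAE = -28400·1040/189200000 = -0.1561 mm.

-0.156 mm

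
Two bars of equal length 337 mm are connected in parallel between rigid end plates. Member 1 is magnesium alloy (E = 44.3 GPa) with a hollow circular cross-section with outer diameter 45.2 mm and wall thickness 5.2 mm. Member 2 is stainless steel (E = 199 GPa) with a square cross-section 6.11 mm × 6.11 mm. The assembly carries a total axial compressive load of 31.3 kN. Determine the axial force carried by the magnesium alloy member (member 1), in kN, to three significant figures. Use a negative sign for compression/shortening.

A_1 = 653.5 mm².
A_2 = 37.33 mm².
Equal strain + equilibrium ⇒ each member carries load in proportion to AE: A₁E₁ = 28950000 N, A₂E₂ = 7429000 N, ΣAE = 36380000 N.
F₁ = P·A₁E₁/ΣAE = -31300·28950000/36380000 = -24910 N.

-24.9 kN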